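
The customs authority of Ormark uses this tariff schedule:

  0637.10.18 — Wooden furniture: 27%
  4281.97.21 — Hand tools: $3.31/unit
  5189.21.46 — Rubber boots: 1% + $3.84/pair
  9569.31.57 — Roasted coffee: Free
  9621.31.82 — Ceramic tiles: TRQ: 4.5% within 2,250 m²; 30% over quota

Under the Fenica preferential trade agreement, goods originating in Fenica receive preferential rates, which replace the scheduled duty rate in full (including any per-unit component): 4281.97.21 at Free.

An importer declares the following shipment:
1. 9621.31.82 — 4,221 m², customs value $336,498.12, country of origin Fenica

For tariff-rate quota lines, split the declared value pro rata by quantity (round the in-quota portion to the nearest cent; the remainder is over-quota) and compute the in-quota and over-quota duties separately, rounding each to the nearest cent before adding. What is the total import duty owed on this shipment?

Line 1 (9621.31.82, Fenica, 4,221 m², $336,498.12):
Code 9621.31.82 is under a tariff-rate quota (threshold 2,250 m²). In-quota: 2,250 m² at 4.5%; over-quota: 1,971 m² at 30%.
Pro-rata value split: in-quota = $336,498.12 × 2,250/4,221 = $179,370.00; over-quota = $336,498.12 − $179,370.00 = $157,128.12.
In-quota duty = $179,370.00 × 4.5% = $8,071.65. Over-quota duty = $157,128.12 × 30% = $47,138.44.
Line duty = $8,071.65 + $47,138.44 = $55,210.09.

$55,210.09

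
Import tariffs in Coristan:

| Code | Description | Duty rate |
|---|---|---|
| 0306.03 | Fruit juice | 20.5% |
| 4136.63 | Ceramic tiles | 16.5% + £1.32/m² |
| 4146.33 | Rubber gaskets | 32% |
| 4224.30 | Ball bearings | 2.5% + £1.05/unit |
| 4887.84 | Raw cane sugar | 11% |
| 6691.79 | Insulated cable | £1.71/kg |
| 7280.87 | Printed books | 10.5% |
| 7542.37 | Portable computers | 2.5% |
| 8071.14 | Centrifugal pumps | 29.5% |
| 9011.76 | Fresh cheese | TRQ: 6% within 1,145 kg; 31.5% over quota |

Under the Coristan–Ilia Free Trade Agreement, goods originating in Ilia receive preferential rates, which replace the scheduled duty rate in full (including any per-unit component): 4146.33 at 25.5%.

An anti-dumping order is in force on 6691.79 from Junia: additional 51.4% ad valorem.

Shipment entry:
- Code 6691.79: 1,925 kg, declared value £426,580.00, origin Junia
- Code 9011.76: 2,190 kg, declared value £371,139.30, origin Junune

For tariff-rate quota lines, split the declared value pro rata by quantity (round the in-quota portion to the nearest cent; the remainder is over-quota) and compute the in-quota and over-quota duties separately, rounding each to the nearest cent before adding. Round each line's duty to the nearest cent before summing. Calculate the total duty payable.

£289,981.75

Line 1 (6691.79, Junia, 1,925 kg, £426,580.00):
Base rate for 6691.79 is £1.71/kg.
Additional duty on 6691.79 from Junia: +51.4% ad valorem. Applied ad valorem rate = 51.4%.
Duty = £426,580.00 × 51.4% + 1,925 × £1.71 = £222,553.87.
Line 2 (9011.76, Junune, 2,190 kg, £371,139.30):
Code 9011.76 is under a tariff-rate quota (threshold 1,145 kg). In-quota: 1,145 kg at 6%; over-quota: 1,045 kg at 31.5%.
Pro-rata value split: in-quota = £371,139.30 × 1,145/2,190 = £194,043.15; over-quota = £371,139.30 − £194,043.15 = £177,096.15.
In-quota duty = £194,043.15 × 6% = £11,642.59. Over-quota duty = £177,096.15 × 31.5% = £55,785.29.
Line duty = £11,642.59 + £55,785.29 = £67,427.88.
Total = £222,553.87 + £67,427.88 = £289,981.75.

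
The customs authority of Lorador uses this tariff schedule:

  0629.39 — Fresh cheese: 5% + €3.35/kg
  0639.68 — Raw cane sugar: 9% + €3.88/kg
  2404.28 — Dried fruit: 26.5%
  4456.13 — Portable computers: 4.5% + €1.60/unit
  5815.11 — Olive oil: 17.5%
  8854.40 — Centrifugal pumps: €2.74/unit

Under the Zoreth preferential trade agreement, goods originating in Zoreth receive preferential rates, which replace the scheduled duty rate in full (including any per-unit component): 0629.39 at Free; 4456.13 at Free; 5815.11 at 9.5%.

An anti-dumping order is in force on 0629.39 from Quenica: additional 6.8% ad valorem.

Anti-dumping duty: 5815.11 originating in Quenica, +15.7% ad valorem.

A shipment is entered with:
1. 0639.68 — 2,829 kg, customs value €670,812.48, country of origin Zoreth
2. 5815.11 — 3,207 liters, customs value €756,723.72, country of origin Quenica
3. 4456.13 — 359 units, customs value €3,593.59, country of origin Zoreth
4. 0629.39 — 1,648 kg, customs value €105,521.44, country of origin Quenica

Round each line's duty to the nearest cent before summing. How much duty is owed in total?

€340,554.25

Line 1 (0639.68, Zoreth, 2,829 kg, €670,812.48):
Base rate for 0639.68 is 9% + €3.88/kg.
Origin Zoreth is the FTA partner but 0639.68 is not on the preference list; base rate stands.
Duty = €670,812.48 × 9% + 2,829 × €3.88 = €71,349.64.
Line 2 (5815.11, Quenica, 3,207 liters, €756,723.72):
Base rate for 5815.11 is 17.5%.
5815.11 has an FTA preferential rate, but origin Quenica is not Zoreth; base rate stands.
Additional duty on 5815.11 from Quenica: +15.7%. Applied ad valorem rate: 17.5% + 15.7% = 33.2%.
Duty = €756,723.72 × 33.2% = €251,232.28.
Line 3 (4456.13, Zoreth, 359 units, €3,593.59):
Base rate for 4456.13 is 4.5% + €1.60/unit.
Origin Zoreth qualifies under the Lorador–Zoreth agreement and 4456.13 is covered: preferential rate Free applies instead.
Duty = €3,593.59 × 0% = €0.00.
Line 4 (0629.39, Quenica, 1,648 kg, €105,521.44):
Base rate for 0629.39 is 5% + €3.35/kg.
0629.39 has an FTA preferential rate, but origin Quenica is not Zoreth; base rate stands.
Additional duty on 0629.39 from Quenica: +6.8%. Applied ad valorem rate: 5% + 6.8% = 11.8%.
Duty = €105,521.44 × 11.8% + 1,648 × €3.35 = €17,972.33.
Total = €71,349.64 + €251,232.28 + €0.00 + €17,972.33 = €340,554.25.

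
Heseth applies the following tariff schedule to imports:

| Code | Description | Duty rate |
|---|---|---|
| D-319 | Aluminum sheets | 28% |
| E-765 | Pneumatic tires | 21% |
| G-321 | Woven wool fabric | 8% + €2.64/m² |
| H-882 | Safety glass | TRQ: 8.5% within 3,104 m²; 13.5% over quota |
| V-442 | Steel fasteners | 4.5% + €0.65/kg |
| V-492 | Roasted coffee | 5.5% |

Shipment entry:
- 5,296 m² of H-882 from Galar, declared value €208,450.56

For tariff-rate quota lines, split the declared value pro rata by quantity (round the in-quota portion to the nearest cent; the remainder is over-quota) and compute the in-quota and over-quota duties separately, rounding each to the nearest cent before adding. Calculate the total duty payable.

Line 1 (H-882, Galar, 5,296 m², €208,450.56):
Code H-882 is under a tariff-rate quota (threshold 3,104 m²). In-quota: 3,104 m² at 8.5%; over-quota: 2,192 m² at 13.5%.
Pro-rata value split: in-quota = €208,450.56 × 3,104/5,296 = €122,173.44; over-quota = €208,450.56 − €122,173.44 = €86,277.12.
In-quota duty = €122,173.44 × 8.5% = €10,384.74. Over-quota duty = €86,277.12 × 13.5% = €11,647.41.
Line duty = €10,384.74 + €11,647.41 = €22,032.15.

€22,032.15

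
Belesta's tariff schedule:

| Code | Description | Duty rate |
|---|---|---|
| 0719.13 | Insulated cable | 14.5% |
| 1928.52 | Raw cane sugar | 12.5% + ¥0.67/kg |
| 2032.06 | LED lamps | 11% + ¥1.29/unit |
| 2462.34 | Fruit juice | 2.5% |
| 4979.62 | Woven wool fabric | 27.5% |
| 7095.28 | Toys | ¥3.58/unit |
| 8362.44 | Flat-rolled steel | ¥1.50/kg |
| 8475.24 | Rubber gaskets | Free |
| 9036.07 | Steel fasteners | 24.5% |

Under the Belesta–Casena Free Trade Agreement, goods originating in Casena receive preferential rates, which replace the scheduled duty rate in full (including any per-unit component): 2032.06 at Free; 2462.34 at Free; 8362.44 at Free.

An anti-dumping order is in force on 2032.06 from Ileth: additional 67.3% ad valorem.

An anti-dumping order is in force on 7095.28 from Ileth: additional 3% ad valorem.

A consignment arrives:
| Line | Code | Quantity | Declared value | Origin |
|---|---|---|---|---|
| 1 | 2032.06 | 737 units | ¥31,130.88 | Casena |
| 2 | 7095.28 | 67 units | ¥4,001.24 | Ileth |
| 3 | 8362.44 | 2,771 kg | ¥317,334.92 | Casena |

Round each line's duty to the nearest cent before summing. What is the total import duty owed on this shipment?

¥359.90

Line 1 (2032.06, Casena, 737 units, ¥31,130.88):
Base rate for 2032.06 is 11% + ¥1.29/unit.
Origin Casena qualifies under the Belesta–Casena agreement and 2032.06 is covered: preferential rate Free applies instead.
The additional-duty order on 2032.06 targets Ileth, not Casena; it does not apply.
Duty = ¥31,130.88 × 0% = ¥0.00.
Line 2 (7095.28, Ileth, 67 units, ¥4,001.24):
Base rate for 7095.28 is ¥3.58/unit.
Additional duty on 7095.28 from Ileth: +3% ad valorem. Applied ad valorem rate = 3%.
Duty = ¥4,001.24 × 3% + 67 × ¥3.58 = ¥359.90.
Line 3 (8362.44, Casena, 2,771 kg, ¥317,334.92):
Base rate for 8362.44 is ¥1.50/kg.
Origin Casena qualifies under the Belesta–Casena agreement and 8362.44 is covered: preferential rate Free applies instead.
Duty = ¥317,334.92 × 0% = ¥0.00.
Total = ¥0.00 + ¥359.90 + ¥0.00 = ¥359.90.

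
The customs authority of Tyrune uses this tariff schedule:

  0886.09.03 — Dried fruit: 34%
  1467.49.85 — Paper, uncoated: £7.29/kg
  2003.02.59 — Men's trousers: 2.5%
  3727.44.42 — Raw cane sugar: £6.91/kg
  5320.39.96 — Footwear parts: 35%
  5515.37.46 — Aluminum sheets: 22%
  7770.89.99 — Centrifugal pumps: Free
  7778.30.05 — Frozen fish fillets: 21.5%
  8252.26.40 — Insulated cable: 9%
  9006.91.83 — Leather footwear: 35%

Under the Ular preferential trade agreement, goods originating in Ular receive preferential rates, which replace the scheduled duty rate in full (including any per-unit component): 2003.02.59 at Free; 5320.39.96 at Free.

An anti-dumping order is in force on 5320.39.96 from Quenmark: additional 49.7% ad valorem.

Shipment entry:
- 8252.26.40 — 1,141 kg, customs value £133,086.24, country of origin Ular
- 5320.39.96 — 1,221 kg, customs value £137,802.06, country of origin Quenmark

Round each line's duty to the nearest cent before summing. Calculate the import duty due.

£128,696.10

Line 1 (8252.26.40, Ular, 1,141 kg, £133,086.24):
Base rate for 8252.26.40 is 9%.
Origin Ular is the FTA partner but 8252.26.40 is not on the preference list; base rate stands.
Duty = £133,086.24 × 9% = £11,977.76.
Line 2 (5320.39.96, Quenmark, 1,221 kg, £137,802.06):
Base rate for 5320.39.96 is 35%.
5320.39.96 has an FTA preferential rate, but origin Quenmark is not Ular; base rate stands.
Additional duty on 5320.39.96 from Quenmark: +49.7%. Applied ad valorem rate: 35% + 49.7% = 84.7%.
Duty = £137,802.06 × 84.7% = £116,718.34.
Total = £11,977.76 + £116,718.34 = £128,696.10.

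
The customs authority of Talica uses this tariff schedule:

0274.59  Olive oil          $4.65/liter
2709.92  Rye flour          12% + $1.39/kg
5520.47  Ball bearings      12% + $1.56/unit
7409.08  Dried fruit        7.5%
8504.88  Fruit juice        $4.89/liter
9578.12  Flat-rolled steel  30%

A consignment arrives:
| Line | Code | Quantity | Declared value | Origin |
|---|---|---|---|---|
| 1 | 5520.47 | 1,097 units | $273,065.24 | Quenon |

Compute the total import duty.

$34,479.15

Line 1 (5520.47, Quenon, 1,097 units, $273,065.24):
Base rate for 5520.47 is 12% + $1.56/unit.
Duty = $273,065.24 × 12% + 1,097 × $1.56 = $34,479.15.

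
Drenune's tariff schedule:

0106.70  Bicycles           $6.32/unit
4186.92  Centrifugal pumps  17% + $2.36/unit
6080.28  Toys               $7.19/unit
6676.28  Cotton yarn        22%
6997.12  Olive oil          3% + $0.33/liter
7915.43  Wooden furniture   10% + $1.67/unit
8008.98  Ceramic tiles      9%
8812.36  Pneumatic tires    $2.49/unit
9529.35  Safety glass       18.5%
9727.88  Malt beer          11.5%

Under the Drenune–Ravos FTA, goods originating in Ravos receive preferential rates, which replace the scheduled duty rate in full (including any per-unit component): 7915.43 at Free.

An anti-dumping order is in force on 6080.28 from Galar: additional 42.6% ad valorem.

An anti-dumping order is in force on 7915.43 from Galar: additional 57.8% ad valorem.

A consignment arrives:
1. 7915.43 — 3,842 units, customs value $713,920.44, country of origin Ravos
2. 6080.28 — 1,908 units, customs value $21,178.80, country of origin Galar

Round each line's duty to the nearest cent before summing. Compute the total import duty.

$22,740.69

Line 1 (7915.43, Ravos, 3,842 units, $713,920.44):
Base rate for 7915.43 is 10% + $1.67/unit.
Origin Ravos qualifies under the Drenune–Ravos agreement and 7915.43 is covered: preferential rate Free applies instead.
The additional-duty order on 7915.43 targets Galar, not Ravos; it does not apply.
Duty = $713,920.44 × 0% = $0.00.
Line 2 (6080.28, Galar, 1,908 units, $21,178.80):
Base rate for 6080.28 is $7.19/unit.
Additional duty on 6080.28 from Galar: +42.6% ad valorem. Applied ad valorem rate = 42.6%.
Duty = $21,178.80 × 42.6% + 1,908 × $7.19 = $22,740.69.
Total = $0.00 + $22,740.69 = $22,740.69.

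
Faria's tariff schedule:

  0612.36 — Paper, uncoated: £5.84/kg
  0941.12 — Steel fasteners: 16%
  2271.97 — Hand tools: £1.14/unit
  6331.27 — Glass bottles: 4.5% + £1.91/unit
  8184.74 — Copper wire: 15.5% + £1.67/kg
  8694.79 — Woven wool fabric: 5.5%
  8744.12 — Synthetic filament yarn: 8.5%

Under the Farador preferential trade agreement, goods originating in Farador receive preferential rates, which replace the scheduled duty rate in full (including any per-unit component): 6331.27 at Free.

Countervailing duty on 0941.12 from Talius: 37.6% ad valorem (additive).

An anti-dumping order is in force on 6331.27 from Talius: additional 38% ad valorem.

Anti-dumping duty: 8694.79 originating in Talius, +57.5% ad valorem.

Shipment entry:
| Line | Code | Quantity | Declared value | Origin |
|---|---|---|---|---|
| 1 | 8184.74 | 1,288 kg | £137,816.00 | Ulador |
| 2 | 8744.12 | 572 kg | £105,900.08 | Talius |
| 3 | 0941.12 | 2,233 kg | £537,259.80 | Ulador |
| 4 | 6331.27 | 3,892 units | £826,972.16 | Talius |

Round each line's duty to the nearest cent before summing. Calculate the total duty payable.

£477,372.41

Line 1 (8184.74, Ulador, 1,288 kg, £137,816.00):
Base rate for 8184.74 is 15.5% + £1.67/kg.
Duty = £137,816.00 × 15.5% + 1,288 × £1.67 = £23,512.44.
Line 2 (8744.12, Talius, 572 kg, £105,900.08):
Base rate for 8744.12 is 8.5%.
Duty = £105,900.08 × 8.5% = £9,001.51.
Line 3 (0941.12, Ulador, 2,233 kg, £537,259.80):
Base rate for 0941.12 is 16%.
The additional-duty order on 0941.12 targets Talius, not Ulador; it does not apply.
Duty = £537,259.80 × 16% = £85,961.57.
Line 4 (6331.27, Talius, 3,892 units, £826,972.16):
Base rate for 6331.27 is 4.5% + £1.91/unit.
6331.27 has an FTA preferential rate, but origin Talius is not Farador; base rate stands.
Additional duty on 6331.27 from Talius: +38%. Applied ad valorem rate: 4.5% + 38% = 42.5%.
Duty = £826,972.16 × 42.5% + 3,892 × £1.91 = £358,896.89.
Total = £23,512.44 + £9,001.51 + £85,961.57 + £358,896.89 = £477,372.41.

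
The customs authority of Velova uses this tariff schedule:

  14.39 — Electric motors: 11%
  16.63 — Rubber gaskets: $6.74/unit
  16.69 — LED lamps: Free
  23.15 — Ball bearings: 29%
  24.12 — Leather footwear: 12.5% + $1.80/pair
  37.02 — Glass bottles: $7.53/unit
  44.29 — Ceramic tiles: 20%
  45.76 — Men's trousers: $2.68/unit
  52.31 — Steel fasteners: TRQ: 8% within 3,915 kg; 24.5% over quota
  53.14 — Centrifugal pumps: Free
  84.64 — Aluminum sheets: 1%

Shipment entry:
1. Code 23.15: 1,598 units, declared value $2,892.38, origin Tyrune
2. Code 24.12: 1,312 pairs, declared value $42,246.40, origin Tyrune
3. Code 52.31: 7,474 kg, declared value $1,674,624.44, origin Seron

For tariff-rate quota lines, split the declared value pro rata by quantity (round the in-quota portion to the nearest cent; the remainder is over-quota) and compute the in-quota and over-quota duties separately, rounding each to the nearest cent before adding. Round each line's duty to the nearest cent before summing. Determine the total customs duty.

Line 1 (23.15, Tyrune, 1,598 units, $2,892.38):
Base rate for 23.15 is 29%.
Duty = $2,892.38 × 29% = $838.79.
Line 2 (24.12, Tyrune, 1,312 pairs, $42,246.40):
Base rate for 24.12 is 12.5% + $1.80/pair.
Duty = $42,246.40 × 12.5% + 1,312 × $1.80 = $7,642.40.
Line 3 (52.31, Seron, 7,474 kg, $1,674,624.44):
Code 52.31 is under a tariff-rate quota (threshold 3,915 kg). In-quota: 3,915 kg at 8%; over-quota: 3,559 kg at 24.5%.
Pro-rata value split: in-quota = $1,674,624.44 × 3,915/7,474 = $877,194.90; over-quota = $1,674,624.44 − $877,194.90 = $797,429.54.
In-quota duty = $877,194.90 × 8% = $70,175.59. Over-quota duty = $797,429.54 × 24.5% = $195,370.24.
Line duty = $70,175.59 + $195,370.24 = $265,545.83.
Total = $838.79 + $7,642.40 + $265,545.83 = $274,027.02.

$274,027.02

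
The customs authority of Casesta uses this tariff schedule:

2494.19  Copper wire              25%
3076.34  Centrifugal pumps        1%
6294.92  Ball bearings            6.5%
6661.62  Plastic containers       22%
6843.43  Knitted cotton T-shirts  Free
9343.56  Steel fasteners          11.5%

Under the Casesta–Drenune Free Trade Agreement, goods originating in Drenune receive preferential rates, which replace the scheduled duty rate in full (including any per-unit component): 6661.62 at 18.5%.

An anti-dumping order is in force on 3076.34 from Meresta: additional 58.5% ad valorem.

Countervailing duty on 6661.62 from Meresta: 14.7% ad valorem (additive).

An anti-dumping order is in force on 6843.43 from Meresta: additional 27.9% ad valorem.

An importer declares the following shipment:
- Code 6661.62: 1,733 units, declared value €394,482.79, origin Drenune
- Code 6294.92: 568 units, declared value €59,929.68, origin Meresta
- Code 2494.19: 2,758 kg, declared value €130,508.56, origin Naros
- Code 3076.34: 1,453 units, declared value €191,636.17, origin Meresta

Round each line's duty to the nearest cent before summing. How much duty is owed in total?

Line 1 (6661.62, Drenune, 1,733 units, €394,482.79):
Base rate for 6661.62 is 22%.
Origin Drenune qualifies under the Casesta–Drenune agreement and 6661.62 is covered: preferential rate 18.5% applies instead.
The additional-duty order on 6661.62 targets Meresta, not Drenune; it does not apply.
Duty = €394,482.79 × 18.5% = €72,979.32.
Line 2 (6294.92, Meresta, 568 units, €59,929.68):
Base rate for 6294.92 is 6.5%.
Duty = €59,929.68 × 6.5% = €3,895.43.
Line 3 (2494.19, Naros, 2,758 kg, €130,508.56):
Base rate for 2494.19 is 25%.
Duty = €130,508.56 × 25% = €32,627.14.
Line 4 (3076.34, Meresta, 1,453 units, €191,636.17):
Base rate for 3076.34 is 1%.
Additional duty on 3076.34 from Meresta: +58.5%. Applied ad valorem rate: 1% + 58.5% = 59.5%.
Duty = €191,636.17 × 59.5% = €114,023.52.
Total = €72,979.32 + €3,895.43 + €32,627.14 + €114,023.52 = €223,525.41.

€223,525.41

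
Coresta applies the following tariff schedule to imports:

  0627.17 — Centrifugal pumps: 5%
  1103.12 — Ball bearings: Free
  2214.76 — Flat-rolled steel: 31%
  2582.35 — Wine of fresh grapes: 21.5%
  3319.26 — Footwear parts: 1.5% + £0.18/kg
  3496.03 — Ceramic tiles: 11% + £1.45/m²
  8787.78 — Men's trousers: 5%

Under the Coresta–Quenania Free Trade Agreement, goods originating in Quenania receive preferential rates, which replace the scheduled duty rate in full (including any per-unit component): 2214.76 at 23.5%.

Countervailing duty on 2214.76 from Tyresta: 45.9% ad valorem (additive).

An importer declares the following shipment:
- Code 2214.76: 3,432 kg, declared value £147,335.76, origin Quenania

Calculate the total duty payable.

£34,623.90

Line 1 (2214.76, Quenania, 3,432 kg, £147,335.76):
Base rate for 2214.76 is 31%.
Origin Quenania qualifies under the Coresta–Quenania agreement and 2214.76 is covered: preferential rate 23.5% applies instead.
The additional-duty order on 2214.76 targets Tyresta, not Quenania; it does not apply.
Duty = £147,335.76 × 23.5% = £34,623.90.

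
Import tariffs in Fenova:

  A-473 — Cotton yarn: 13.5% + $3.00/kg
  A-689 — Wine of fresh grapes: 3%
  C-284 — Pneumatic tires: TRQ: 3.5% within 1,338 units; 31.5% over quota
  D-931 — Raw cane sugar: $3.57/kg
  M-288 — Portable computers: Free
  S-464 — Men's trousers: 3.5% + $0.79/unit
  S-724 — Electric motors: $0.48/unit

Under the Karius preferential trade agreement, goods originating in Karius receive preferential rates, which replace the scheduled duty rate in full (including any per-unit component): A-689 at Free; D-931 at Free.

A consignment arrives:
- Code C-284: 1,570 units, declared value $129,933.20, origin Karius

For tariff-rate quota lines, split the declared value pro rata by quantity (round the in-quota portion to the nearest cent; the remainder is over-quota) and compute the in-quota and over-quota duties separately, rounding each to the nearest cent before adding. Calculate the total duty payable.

$9,923.75

Line 1 (C-284, Karius, 1,570 units, $129,933.20):
Code C-284 is under a tariff-rate quota (threshold 1,338 units). In-quota: 1,338 units at 3.5%; over-quota: 232 units at 31.5%.
Pro-rata value split: in-quota = $129,933.20 × 1,338/1,570 = $110,732.88; over-quota = $129,933.20 − $110,732.88 = $19,200.32.
In-quota duty = $110,732.88 × 3.5% = $3,875.65. Over-quota duty = $19,200.32 × 31.5% = $6,048.10.
Line duty = $3,875.65 + $6,048.10 = $9,923.75.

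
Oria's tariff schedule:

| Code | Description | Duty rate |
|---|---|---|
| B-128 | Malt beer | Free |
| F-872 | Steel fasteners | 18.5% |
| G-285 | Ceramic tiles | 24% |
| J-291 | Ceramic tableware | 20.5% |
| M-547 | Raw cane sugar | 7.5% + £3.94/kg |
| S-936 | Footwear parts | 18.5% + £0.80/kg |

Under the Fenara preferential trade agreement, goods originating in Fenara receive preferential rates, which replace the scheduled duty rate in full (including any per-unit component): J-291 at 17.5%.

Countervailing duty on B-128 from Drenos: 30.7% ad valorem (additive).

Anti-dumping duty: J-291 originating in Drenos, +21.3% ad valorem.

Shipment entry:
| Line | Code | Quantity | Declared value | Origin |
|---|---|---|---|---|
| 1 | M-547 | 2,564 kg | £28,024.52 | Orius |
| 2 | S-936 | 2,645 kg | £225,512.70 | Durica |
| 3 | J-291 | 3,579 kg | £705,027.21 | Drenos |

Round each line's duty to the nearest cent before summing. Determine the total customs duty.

Line 1 (M-547, Orius, 2,564 kg, £28,024.52):
Base rate for M-547 is 7.5% + £3.94/kg.
Duty = £28,024.52 × 7.5% + 2,564 × £3.94 = £12,204.00.
Line 2 (S-936, Durica, 2,645 kg, £225,512.70):
Base rate for S-936 is 18.5% + £0.80/kg.
Duty = £225,512.70 × 18.5% + 2,645 × £0.80 = £43,835.85.
Line 3 (J-291, Drenos, 3,579 kg, £705,027.21):
Base rate for J-291 is 20.5%.
J-291 has an FTA preferential rate, but origin Drenos is not Fenara; base rate stands.
Additional duty on J-291 from Drenos: +21.3%. Applied ad valorem rate: 20.5% + 21.3% = 41.8%.
Duty = £705,027.21 × 41.8% = £294,701.37.
Total = £12,204.00 + £43,835.85 + £294,701.37 = £350,741.22.

£350,741.22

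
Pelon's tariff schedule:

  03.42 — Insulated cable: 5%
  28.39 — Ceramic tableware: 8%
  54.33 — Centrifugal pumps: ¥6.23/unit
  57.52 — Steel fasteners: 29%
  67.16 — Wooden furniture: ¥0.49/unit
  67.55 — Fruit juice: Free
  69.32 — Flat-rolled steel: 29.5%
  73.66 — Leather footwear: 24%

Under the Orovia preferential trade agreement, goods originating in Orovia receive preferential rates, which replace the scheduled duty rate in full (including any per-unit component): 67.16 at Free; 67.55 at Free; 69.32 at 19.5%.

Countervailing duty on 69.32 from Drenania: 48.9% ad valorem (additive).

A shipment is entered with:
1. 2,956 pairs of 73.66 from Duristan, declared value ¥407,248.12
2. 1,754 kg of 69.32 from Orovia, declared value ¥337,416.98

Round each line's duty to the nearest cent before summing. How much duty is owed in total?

Line 1 (73.66, Duristan, 2,956 pairs, ¥407,248.12):
Base rate for 73.66 is 24%.
Duty = ¥407,248.12 × 24% = ¥97,739.55.
Line 2 (69.32, Orovia, 1,754 kg, ¥337,416.98):
Base rate for 69.32 is 29.5%.
Origin Orovia qualifies under the Pelon–Orovia agreement and 69.32 is covered: preferential rate 19.5% applies instead.
The additional-duty order on 69.32 targets Drenania, not Orovia; it does not apply.
Duty = ¥337,416.98 × 19.5% = ¥65,796.31.
Total = ¥97,739.55 + ¥65,796.31 = ¥163,535.86.

¥163,535.86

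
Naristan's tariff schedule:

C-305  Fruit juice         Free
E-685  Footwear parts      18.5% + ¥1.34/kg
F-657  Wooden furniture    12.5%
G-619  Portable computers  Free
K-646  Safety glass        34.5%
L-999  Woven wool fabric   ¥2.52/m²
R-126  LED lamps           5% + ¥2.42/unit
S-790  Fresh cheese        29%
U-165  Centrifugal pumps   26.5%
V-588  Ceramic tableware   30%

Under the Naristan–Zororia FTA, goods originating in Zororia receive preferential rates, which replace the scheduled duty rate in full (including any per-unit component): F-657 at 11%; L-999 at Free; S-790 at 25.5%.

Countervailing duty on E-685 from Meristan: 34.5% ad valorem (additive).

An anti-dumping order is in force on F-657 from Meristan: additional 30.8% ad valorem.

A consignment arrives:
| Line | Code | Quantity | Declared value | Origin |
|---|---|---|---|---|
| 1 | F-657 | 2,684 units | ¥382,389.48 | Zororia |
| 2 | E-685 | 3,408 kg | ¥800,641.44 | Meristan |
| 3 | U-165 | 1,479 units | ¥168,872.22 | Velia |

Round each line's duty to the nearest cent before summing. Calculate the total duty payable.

Line 1 (F-657, Zororia, 2,684 units, ¥382,389.48):
Base rate for F-657 is 12.5%.
Origin Zororia qualifies under the Naristan–Zororia agreement and F-657 is covered: preferential rate 11% applies instead.
The additional-duty order on F-657 targets Meristan, not Zororia; it does not apply.
Duty = ¥382,389.48 × 11% = ¥42,062.84.
Line 2 (E-685, Meristan, 3,408 kg, ¥800,641.44):
Base rate for E-685 is 18.5% + ¥1.34/kg.
Additional duty on E-685 from Meristan: +34.5%. Applied ad valorem rate: 18.5% + 34.5% = 53%.
Duty = ¥800,641.44 × 53% + 3,408 × ¥1.34 = ¥428,906.68.
Line 3 (U-165, Velia, 1,479 units, ¥168,872.22):
Base rate for U-165 is 26.5%.
Duty = ¥168,872.22 × 26.5% = ¥44,751.14.
Total = ¥42,062.84 + ¥428,906.68 + ¥44,751.14 = ¥515,720.66.

¥515,720.66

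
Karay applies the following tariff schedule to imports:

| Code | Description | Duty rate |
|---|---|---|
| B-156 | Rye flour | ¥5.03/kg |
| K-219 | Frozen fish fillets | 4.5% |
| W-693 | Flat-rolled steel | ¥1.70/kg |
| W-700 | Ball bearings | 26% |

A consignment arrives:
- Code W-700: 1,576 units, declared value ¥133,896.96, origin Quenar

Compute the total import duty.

Line 1 (W-700, Quenar, 1,576 units, ¥133,896.96):
Base rate for W-700 is 26%.
Duty = ¥133,896.96 × 26% = ¥34,813.21.

¥34,813.21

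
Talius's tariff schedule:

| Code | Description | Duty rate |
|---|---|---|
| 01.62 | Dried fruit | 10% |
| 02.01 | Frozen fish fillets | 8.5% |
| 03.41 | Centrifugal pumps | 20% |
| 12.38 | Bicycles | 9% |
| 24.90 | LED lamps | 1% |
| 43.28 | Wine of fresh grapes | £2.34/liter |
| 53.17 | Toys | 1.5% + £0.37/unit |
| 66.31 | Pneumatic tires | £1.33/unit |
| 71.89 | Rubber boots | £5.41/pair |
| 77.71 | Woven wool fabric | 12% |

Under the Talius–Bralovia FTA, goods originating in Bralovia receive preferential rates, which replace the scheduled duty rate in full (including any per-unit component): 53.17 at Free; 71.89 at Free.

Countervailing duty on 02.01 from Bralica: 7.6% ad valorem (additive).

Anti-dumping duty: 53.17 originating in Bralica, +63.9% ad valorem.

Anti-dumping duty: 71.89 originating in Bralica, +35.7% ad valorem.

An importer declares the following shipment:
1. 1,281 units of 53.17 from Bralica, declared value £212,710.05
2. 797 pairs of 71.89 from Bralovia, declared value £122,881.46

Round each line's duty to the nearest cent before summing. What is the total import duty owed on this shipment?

Line 1 (53.17, Bralica, 1,281 units, £212,710.05):
Base rate for 53.17 is 1.5% + £0.37/unit.
53.17 has an FTA preferential rate, but origin Bralica is not Bralovia; base rate stands.
Additional duty on 53.17 from Bralica: +63.9%. Applied ad valorem rate: 1.5% + 63.9% = 65.4%.
Duty = £212,710.05 × 65.4% + 1,281 × £0.37 = £139,586.34.
Line 2 (71.89, Bralovia, 797 pairs, £122,881.46):
Base rate for 71.89 is £5.41/pair.
Origin Bralovia qualifies under the Talius–Bralovia agreement and 71.89 is covered: preferential rate Free applies instead.
The additional-duty order on 71.89 targets Bralica, not Bralovia; it does not apply.
Duty = £122,881.46 × 0% = £0.00.
Total = £139,586.34 + £0.00 = £139,586.34.

£139,586.34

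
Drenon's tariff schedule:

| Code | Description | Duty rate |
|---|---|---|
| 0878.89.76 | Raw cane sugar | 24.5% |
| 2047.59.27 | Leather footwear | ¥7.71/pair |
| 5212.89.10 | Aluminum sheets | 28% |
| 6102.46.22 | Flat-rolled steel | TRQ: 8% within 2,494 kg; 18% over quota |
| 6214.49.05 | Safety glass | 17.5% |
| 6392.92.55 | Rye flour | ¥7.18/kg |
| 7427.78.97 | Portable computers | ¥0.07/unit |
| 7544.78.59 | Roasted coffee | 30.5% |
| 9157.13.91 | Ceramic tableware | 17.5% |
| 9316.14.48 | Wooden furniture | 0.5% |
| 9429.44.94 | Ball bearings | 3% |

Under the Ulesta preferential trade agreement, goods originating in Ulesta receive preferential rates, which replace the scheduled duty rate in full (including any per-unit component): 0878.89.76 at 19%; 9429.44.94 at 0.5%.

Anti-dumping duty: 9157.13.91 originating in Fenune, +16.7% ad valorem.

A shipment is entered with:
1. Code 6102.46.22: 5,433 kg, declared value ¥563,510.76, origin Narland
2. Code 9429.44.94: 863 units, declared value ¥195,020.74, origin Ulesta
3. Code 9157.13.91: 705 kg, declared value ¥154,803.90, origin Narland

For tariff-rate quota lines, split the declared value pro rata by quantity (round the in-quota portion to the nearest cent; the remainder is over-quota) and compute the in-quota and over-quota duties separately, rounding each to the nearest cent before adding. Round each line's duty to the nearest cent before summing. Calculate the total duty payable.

Line 1 (6102.46.22, Narland, 5,433 kg, ¥563,510.76):
Code 6102.46.22 is under a tariff-rate quota (threshold 2,494 kg). In-quota: 2,494 kg at 8%; over-quota: 2,939 kg at 18%.
Pro-rata value split: in-quota = ¥563,510.76 × 2,494/5,433 = ¥258,677.68; over-quota = ¥563,510.76 − ¥258,677.68 = ¥304,833.08.
In-quota duty = ¥258,677.68 × 8% = ¥20,694.21. Over-quota duty = ¥304,833.08 × 18% = ¥54,869.95.
Line duty = ¥20,694.21 + ¥54,869.95 = ¥75,564.16.
Line 2 (9429.44.94, Ulesta, 863 units, ¥195,020.74):
Base rate for 9429.44.94 is 3%.
Origin Ulesta qualifies under the Drenon–Ulesta agreement and 9429.44.94 is covered: preferential rate 0.5% applies instead.
Duty = ¥195,020.74 × 0.5% = ¥975.10.
Line 3 (9157.13.91, Narland, 705 kg, ¥154,803.90):
Base rate for 9157.13.91 is 17.5%.
The additional-duty order on 9157.13.91 targets Fenune, not Narland; it does not apply.
Duty = ¥154,803.90 × 17.5% = ¥27,090.68.
Total = ¥75,564.16 + ¥975.10 + ¥27,090.68 = ¥103,629.94.

¥103,629.94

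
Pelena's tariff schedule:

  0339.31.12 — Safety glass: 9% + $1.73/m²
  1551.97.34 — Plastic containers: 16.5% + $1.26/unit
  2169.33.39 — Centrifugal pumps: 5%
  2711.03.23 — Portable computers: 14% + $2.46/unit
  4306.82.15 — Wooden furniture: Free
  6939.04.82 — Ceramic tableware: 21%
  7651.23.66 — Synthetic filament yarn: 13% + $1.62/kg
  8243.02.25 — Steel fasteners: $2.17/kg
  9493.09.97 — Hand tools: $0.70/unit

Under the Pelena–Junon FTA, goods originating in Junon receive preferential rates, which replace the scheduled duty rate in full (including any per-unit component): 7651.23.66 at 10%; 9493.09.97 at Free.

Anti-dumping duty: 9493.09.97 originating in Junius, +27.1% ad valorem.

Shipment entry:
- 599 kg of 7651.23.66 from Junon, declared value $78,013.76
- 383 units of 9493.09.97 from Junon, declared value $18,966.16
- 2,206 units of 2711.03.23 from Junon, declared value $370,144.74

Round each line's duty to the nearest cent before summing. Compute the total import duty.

$65,048.40

Line 1 (7651.23.66, Junon, 599 kg, $78,013.76):
Base rate for 7651.23.66 is 13% + $1.62/kg.
Origin Junon qualifies under the Pelena–Junon agreement and 7651.23.66 is covered: preferential rate 10% applies instead.
Duty = $78,013.76 × 10% = $7,801.38.
Line 2 (9493.09.97, Junon, 383 units, $18,966.16):
Base rate for 9493.09.97 is $0.70/unit.
Origin Junon qualifies under the Pelena–Junon agreement and 9493.09.97 is covered: preferential rate Free applies instead.
The additional-duty order on 9493.09.97 targets Junius, not Junon; it does not apply.
Duty = $18,966.16 × 0% = $0.00.
Line 3 (2711.03.23, Junon, 2,206 units, $370,144.74):
Base rate for 2711.03.23 is 14% + $2.46/unit.
Origin Junon is the FTA partner but 2711.03.23 is not on the preference list; base rate stands.
Duty = $370,144.74 × 14% + 2,206 × $2.46 = $57,247.02.
Total = $7,801.38 + $0.00 + $57,247.02 = $65,048.40.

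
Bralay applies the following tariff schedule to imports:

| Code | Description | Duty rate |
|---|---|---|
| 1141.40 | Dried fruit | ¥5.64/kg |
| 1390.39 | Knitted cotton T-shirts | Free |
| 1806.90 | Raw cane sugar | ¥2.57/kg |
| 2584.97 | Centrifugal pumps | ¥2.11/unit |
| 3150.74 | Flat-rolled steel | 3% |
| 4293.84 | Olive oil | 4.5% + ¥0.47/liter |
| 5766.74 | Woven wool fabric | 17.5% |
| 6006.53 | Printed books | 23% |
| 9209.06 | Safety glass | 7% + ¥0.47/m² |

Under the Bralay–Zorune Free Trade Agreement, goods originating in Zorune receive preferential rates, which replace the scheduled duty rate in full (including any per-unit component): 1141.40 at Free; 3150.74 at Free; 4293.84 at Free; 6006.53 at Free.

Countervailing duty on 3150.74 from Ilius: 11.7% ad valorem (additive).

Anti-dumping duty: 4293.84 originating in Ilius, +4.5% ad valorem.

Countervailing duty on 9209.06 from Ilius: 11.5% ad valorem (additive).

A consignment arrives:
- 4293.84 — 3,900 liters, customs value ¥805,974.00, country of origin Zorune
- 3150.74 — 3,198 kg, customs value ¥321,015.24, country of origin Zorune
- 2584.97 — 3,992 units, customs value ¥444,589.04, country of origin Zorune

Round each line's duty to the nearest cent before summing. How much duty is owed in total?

¥8,423.12

Line 1 (4293.84, Zorune, 3,900 liters, ¥805,974.00):
Base rate for 4293.84 is 4.5% + ¥0.47/liter.
Origin Zorune qualifies under the Bralay–Zorune agreement and 4293.84 is covered: preferential rate Free applies instead.
The additional-duty order on 4293.84 targets Ilius, not Zorune; it does not apply.
Duty = ¥805,974.00 × 0% = ¥0.00.
Line 2 (3150.74, Zorune, 3,198 kg, ¥321,015.24):
Base rate for 3150.74 is 3%.
Origin Zorune qualifies under the Bralay–Zorune agreement and 3150.74 is covered: preferential rate Free applies instead.
The additional-duty order on 3150.74 targets Ilius, not Zorune; it does not apply.
Duty = ¥321,015.24 × 0% = ¥0.00.
Line 3 (2584.97, Zorune, 3,992 units, ¥444,589.04):
Base rate for 2584.97 is ¥2.11/unit.
Origin Zorune is the FTA partner but 2584.97 is not on the preference list; base rate stands.
Duty = 3,992 × ¥2.11 = ¥8,423.12.
Total = ¥0.00 + ¥0.00 + ¥8,423.12 = ¥8,423.12.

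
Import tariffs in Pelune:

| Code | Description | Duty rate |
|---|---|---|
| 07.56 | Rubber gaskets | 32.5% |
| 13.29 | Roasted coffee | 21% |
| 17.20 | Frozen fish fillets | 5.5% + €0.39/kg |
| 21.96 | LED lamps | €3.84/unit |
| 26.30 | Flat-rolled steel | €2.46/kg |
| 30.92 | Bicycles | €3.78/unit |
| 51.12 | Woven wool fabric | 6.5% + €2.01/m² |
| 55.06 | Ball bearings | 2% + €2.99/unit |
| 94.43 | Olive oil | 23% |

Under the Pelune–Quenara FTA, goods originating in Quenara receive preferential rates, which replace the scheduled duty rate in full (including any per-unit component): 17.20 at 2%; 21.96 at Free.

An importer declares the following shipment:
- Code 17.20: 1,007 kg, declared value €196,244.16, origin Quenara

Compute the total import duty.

€3,924.88

Line 1 (17.20, Quenara, 1,007 kg, €196,244.16):
Base rate for 17.20 is 5.5% + €0.39/kg.
Origin Quenara qualifies under the Pelune–Quenara agreement and 17.20 is covered: preferential rate 2% applies instead.
Duty = €196,244.16 × 2% = €3,924.88.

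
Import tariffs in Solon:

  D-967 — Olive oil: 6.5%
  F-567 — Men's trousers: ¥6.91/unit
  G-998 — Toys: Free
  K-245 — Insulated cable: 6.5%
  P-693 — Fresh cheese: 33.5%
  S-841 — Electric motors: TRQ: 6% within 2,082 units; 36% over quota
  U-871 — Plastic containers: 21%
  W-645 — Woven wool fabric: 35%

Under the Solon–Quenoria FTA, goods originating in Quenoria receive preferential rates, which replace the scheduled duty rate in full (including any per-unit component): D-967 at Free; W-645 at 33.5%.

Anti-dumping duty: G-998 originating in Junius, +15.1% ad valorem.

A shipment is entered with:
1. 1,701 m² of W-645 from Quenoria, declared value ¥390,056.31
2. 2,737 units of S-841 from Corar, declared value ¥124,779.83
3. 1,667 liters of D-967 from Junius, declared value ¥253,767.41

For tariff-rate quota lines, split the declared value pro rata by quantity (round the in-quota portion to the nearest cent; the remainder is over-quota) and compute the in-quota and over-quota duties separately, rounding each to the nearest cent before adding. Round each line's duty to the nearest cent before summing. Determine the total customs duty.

Line 1 (W-645, Quenoria, 1,701 m², ¥390,056.31):
Base rate for W-645 is 35%.
Origin Quenoria qualifies under the Solon–Quenoria agreement and W-645 is covered: preferential rate 33.5% applies instead.
Duty = ¥390,056.31 × 33.5% = ¥130,668.86.
Line 2 (S-841, Corar, 2,737 units, ¥124,779.83):
Code S-841 is under a tariff-rate quota (threshold 2,082 units). In-quota: 2,082 units at 6%; over-quota: 655 units at 36%.
Pro-rata value split: in-quota = ¥124,779.83 × 2,082/2,737 = ¥94,918.38; over-quota = ¥124,779.83 − ¥94,918.38 = ¥29,861.45.
In-quota duty = ¥94,918.38 × 6% = ¥5,695.10. Over-quota duty = ¥29,861.45 × 36% = ¥10,750.12.
Line duty = ¥5,695.10 + ¥10,750.12 = ¥16,445.22.
Line 3 (D-967, Junius, 1,667 liters, ¥253,767.41):
Base rate for D-967 is 6.5%.
D-967 has an FTA preferential rate, but origin Junius is not Quenoria; base rate stands.
Duty = ¥253,767.41 × 6.5% = ¥16,494.88.
Total = ¥130,668.86 + ¥16,445.22 + ¥16,494.88 = ¥163,608.96.

¥163,608.96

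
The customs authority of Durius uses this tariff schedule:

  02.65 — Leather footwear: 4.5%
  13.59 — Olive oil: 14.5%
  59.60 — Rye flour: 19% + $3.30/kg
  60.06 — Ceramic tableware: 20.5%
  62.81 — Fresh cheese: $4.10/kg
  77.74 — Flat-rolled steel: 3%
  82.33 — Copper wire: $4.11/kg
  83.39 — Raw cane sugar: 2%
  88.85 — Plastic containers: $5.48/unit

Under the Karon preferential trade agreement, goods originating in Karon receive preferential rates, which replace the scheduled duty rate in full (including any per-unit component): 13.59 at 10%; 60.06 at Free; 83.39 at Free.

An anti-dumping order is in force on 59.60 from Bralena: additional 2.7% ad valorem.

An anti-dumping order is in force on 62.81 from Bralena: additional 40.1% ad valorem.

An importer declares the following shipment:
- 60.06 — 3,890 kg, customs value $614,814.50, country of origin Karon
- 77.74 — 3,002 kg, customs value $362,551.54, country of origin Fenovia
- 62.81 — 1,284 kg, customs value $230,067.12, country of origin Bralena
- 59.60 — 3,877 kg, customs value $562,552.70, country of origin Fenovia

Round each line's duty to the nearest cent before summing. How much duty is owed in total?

Line 1 (60.06, Karon, 3,890 kg, $614,814.50):
Base rate for 60.06 is 20.5%.
Origin Karon qualifies under the Durius–Karon agreement and 60.06 is covered: preferential rate Free applies instead.
Duty = $614,814.50 × 0% = $0.00.
Line 2 (77.74, Fenovia, 3,002 kg, $362,551.54):
Base rate for 77.74 is 3%.
Duty = $362,551.54 × 3% = $10,876.55.
Line 3 (62.81, Bralena, 1,284 kg, $230,067.12):
Base rate for 62.81 is $4.10/kg.
Additional duty on 62.81 from Bralena: +40.1% ad valorem. Applied ad valorem rate = 40.1%.
Duty = $230,067.12 × 40.1% + 1,284 × $4.10 = $97,521.32.
Line 4 (59.60, Fenovia, 3,877 kg, $562,552.70):
Base rate for 59.60 is 19% + $3.30/kg.
The additional-duty order on 59.60 targets Bralena, not Fenovia; it does not apply.
Duty = $562,552.70 × 19% + 3,877 × $3.30 = $119,679.11.
Total = $0.00 + $10,876.55 + $97,521.32 + $119,679.11 = $228,076.98.

$228,076.98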